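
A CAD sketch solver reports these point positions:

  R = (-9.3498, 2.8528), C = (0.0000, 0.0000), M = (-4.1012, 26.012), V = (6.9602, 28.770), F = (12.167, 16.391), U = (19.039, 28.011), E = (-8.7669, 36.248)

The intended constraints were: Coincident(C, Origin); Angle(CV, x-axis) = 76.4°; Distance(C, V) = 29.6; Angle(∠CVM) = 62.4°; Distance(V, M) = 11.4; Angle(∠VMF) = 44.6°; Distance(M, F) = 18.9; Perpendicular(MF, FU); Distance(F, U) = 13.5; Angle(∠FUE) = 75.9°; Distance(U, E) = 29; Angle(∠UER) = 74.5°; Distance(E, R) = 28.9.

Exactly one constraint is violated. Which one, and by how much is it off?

Distance(E, R) = 28.9 — off by 4.50.

C = (0.00, 0.00) ✓; CV at 76.40° ✓; |CV| = 29.60 ✓; ∠CVM = 62.40° ✓; |VM| = 11.40 ✓; ∠VMF = 44.60° ✓; |MF| = 18.90 ✓; ∠(MF, FU) = 90.00° ✓; |FU| = 13.50 ✓; ∠FUE = 75.90° ✓; |UE| = 29.00 ✓; ∠UER = 74.50° ✓; |ER| = 33.40 ✗.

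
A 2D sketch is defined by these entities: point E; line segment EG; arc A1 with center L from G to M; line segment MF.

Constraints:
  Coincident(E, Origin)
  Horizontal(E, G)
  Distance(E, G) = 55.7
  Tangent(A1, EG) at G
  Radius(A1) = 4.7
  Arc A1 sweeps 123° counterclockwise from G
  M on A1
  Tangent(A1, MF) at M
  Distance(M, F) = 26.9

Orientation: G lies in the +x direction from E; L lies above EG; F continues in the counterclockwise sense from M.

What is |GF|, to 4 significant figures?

31.68

E is at the origin; E and G share the same y with |EG| = 55.7 and G on the +x side, so G = (55.70, 0.000). Since A1 is tangent to EG there, LG ⟂ EG, so L = G + (0, 4.7) = (55.70, 4.700). On A1, G sits at bearing -90° from L; a 123° counterclockwise sweep puts M at bearing 33°, so M = L + 4.7·(cos 33°, sin 33°) = (59.64, 7.260). A1 meets MF tangentially, so LM is at right angles to MF, so MF runs along (−sin 33°, cos 33°); with |MF| = 26.9, F = (44.99, 29.82). Then |GF| = |F − G| = 31.68.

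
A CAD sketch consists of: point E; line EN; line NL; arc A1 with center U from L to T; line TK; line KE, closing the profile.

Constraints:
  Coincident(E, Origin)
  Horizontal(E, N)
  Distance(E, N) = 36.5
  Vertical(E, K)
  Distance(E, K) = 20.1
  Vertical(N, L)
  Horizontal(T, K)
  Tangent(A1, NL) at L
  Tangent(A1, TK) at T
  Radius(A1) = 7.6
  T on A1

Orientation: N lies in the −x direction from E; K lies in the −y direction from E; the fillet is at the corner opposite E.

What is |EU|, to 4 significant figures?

31.49

E is at the origin; EN is horizontal with |EN| = 36.5 and N on the −x side, so N = (-36.50, 0.000). E and K share the same x with |EK| = 20.1 and K on the −y side, so K = (0.000, -20.10). The virtual corner opposite E is at (-36.50, -20.10). Tangency of A1 to NL means the radius UL is perpendicular to NL and tangency of A1 to TK means the radius UT is perpendicular to TK, with radius 7.6, so the center U sits 7.6 in from both sides at U = (-28.90, -12.50). Then |EU| = |U − E| = 31.49.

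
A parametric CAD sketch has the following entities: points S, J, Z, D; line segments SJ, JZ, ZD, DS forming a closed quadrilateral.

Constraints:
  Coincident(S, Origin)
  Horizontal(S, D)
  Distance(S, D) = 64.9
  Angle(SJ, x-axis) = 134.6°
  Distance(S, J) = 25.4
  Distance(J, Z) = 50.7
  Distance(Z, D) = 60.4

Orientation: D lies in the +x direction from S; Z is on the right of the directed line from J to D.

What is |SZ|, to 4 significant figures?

26.34

Checks: |JZ| = 50.70 ✓; |ZD| = 60.40 ✓.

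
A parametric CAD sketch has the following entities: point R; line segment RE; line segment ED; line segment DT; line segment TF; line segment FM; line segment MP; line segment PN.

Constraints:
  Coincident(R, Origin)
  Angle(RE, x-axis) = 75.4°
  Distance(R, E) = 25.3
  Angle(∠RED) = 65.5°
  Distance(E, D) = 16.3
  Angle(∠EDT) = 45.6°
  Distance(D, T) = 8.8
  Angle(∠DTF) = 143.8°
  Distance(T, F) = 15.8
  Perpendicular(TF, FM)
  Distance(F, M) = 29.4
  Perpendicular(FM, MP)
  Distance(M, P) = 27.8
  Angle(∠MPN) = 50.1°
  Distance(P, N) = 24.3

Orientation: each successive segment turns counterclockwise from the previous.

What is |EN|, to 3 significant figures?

6.12

R is at the origin; RE runs at 75.4° with length 25.3, so E = (6.38, 24.5). ∠RED = 65.5° gives ED at -170° from the x-axis; with |ED| = 16.3, D = (-9.68, 21.7). ∠EDT = 45.6° gives DT at -35.7° from the x-axis; with |DT| = 8.8, T = (-2.53, 16.5). ∠DTF = 143.8° gives TF at 0.500° from the x-axis; with |TF| = 15.8, F = (13.3, 16.7). The perpendicularity gives FM at right angles to TF, so FM runs at 90.5°; with |FM| = 29.4, M = (13.0, 46.1). The perpendicularity gives MP at right angles to FM, so MP runs at -180°; with |MP| = 27.8, P = (-14.8, 45.8). ∠MPN = 50.1° gives PN at -49.6° from the x-axis; with |PN| = 24.3, N = (0.960, 27.3). Then |EN| = |N − E| = 6.12.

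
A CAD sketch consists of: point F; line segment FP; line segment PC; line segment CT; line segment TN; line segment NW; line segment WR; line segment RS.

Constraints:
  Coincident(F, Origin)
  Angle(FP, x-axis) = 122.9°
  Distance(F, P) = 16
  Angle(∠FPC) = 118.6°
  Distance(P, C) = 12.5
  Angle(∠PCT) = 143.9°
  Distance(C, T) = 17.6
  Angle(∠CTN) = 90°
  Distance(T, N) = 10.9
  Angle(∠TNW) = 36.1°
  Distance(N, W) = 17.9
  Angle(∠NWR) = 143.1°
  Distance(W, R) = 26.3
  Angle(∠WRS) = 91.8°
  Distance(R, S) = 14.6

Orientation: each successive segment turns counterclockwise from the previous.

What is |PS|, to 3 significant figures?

49.4

∠NWR = 143.1° gives WR at 131° from the x-axis; with |WR| = 26.3, R = (-46.2, 30.4). ∠WRS = 91.8° gives RS at -141° from the x-axis; with |RS| = 14.6, S = (-57.4, 21.2). Then |PS| = |S − P| = 49.4.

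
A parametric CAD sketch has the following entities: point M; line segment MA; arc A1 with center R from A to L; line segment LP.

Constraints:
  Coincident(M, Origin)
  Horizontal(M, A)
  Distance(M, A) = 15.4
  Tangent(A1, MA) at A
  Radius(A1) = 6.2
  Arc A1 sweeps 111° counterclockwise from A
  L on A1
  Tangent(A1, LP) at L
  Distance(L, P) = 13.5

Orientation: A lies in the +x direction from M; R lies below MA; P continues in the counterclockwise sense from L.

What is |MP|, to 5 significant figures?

25.512

M is at the origin; MA is horizontal with |MA| = 15.4 and A on the +x side, so A = (15.400, 0.0000). Tangency of A1 to MA means the radius RA is perpendicular to MA, so R = A + (0, -6.2) = (15.400, -6.2000). On A1, A sits at bearing 90° from R; a 111° counterclockwise sweep puts L at bearing 201°, so L = R + 6.2·(cos 201°, sin 201°) = (9.6118, -8.4219). Tangency of A1 to LP means the radius RL is perpendicular to LP, so LP runs along (−sin 201°, cos 201°); with |LP| = 13.5, P = (14.450, -21.025). Then |MP| = |P − M| = 25.512.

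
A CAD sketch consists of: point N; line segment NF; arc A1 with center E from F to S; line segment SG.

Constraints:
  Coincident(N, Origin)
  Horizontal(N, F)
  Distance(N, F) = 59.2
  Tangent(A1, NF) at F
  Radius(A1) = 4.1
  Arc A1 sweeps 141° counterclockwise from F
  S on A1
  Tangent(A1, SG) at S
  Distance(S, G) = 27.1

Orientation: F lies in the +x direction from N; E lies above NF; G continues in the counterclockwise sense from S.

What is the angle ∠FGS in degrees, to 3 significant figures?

13.8°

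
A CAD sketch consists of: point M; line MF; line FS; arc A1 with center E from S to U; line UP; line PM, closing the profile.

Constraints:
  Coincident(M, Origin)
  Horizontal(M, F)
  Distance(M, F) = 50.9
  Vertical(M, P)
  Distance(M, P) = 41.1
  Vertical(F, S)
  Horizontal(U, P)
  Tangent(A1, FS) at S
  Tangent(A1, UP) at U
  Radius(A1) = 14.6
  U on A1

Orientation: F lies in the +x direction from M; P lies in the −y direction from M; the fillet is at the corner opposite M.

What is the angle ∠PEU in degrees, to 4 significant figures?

68.09°

The virtual corner opposite M is at (50.90, -41.10). Since A1 is tangent to FS there, ES ⟂ FS and the tangent condition forces EU to be normal to UP, with radius 14.6, so the center E sits 14.6 in from both sides at E = (36.30, -26.50). That places the tangent points at S = (50.90, -26.50) on FS and U = (36.30, -41.10) on UP. Then cos ∠PEU = EP·EU / (|EP||EU|), giving 68.09°.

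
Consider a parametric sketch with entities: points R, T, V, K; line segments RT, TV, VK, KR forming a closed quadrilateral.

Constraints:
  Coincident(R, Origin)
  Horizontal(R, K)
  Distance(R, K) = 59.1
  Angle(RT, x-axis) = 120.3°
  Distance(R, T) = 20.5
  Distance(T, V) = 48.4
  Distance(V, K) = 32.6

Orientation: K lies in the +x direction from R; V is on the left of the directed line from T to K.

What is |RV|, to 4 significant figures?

44.85

Checks: |TV| = 48.40 ✓; |VK| = 32.60 ✓.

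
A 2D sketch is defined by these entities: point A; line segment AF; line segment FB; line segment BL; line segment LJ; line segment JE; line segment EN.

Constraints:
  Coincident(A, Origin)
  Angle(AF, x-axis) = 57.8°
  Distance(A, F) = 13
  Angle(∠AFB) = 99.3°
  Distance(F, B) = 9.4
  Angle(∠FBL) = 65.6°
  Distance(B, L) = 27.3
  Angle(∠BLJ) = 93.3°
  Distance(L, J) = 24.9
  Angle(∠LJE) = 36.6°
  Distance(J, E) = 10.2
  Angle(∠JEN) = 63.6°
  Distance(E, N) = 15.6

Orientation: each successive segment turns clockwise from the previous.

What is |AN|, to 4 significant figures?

22.48

∠LJE = 36.6° gives JE at -7.400° from the x-axis; with |JE| = 10.2, E = (-12.27, 4.812). ∠JEN = 63.6° gives EN at -123.8° from the x-axis; with |EN| = 15.6, N = (-20.95, -8.151). Then |AN| = |N − A| = 22.48.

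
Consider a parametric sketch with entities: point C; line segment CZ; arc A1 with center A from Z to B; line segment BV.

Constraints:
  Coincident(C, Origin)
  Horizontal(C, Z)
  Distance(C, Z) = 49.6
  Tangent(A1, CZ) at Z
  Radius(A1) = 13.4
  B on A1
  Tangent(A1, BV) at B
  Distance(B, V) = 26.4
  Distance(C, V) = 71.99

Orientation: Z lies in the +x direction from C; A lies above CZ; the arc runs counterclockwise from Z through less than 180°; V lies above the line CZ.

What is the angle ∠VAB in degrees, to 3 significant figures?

63.1°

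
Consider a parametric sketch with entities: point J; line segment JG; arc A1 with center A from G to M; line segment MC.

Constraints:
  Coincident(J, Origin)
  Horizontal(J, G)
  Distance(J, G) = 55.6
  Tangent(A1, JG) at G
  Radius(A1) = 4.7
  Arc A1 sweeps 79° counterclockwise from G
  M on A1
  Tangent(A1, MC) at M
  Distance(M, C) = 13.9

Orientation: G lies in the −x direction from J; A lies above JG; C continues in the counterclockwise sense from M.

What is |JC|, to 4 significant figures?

51.39

J is at the origin; J and G share the same y with |JG| = 55.6 and G on the −x side, so G = (-55.60, 0.000). The tangent condition forces AG to be normal to JG, so A = G + (0, 4.7) = (-55.60, 4.700). On A1, G sits at bearing -90° from A; a 79° counterclockwise sweep puts M at bearing -11°, so M = A + 4.7·(cos -11°, sin -11°) = (-50.99, 3.803). The tangent condition forces AM to be normal to MC, so MC runs along (−sin -11°, cos -11°); with |MC| = 13.9, C = (-48.33, 17.45). Then |JC| = |C − J| = 51.39.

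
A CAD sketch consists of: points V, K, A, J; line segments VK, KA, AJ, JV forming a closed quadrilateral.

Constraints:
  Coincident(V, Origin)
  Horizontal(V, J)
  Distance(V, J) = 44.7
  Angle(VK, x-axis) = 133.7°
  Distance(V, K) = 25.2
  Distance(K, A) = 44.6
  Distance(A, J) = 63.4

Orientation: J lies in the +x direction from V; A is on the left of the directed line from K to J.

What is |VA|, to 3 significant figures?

54.2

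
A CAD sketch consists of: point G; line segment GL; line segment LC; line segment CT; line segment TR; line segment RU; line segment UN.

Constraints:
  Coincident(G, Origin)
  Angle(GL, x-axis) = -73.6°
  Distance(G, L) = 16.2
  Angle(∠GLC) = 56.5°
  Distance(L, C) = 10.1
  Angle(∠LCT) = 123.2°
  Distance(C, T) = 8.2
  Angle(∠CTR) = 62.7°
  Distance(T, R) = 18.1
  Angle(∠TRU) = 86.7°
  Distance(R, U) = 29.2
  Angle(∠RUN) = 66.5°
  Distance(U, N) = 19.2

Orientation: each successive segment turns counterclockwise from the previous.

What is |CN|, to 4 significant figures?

13.95

∠TRU = 86.7° gives RU at -42.70° from the x-axis; with |RU| = 29.2, U = (17.16, -32.34). ∠RUN = 66.5° gives UN at 70.80° from the x-axis; with |UN| = 19.2, N = (23.48, -14.20). Then |CN| = |N − C| = 13.95.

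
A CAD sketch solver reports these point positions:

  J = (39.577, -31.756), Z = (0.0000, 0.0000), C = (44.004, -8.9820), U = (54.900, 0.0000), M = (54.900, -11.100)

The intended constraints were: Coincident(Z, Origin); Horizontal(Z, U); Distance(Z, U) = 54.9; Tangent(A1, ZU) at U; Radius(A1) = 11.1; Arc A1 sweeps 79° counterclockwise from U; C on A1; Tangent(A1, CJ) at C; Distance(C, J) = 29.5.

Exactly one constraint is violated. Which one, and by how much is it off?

Distance(C, J) = 29.5 — off by 6.30.

Z = (0.00, 0.00) ✓; Z.y = 0.00, U.y = 0.00 ✓; |ZU| = 54.90 ✓; ∠(MU, UZ) = 90.00° ✓; |MU| = 11.10 ✓; bearing(M→C) − bearing(M→U) = 79.00° ✓; |MC| = 11.10 ✓; ∠(MC, CJ) = 90.00° ✓; |CJ| = 23.20 ✗.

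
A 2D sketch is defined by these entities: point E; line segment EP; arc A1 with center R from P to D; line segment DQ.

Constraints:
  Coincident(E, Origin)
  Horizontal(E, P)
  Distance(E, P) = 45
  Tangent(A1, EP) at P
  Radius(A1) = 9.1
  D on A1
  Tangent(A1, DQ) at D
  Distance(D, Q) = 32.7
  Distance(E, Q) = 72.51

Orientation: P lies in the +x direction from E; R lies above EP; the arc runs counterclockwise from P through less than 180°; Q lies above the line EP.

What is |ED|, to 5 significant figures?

54.333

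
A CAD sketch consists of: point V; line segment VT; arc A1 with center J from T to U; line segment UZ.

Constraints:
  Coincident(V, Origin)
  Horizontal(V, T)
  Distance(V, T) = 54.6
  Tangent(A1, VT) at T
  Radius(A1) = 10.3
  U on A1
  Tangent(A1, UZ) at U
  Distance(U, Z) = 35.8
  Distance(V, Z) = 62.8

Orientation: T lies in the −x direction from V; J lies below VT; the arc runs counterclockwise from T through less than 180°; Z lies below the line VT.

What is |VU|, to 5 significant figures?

65.143

V is at the origin; V and T share the same y with |VT| = 54.6 and T on the −x side, so T = (-54.600, 0.0000). Tangency of A1 to VT means the radius JT is perpendicular to VT, so J = T + (0, -10.3) = (-54.600, -10.300). Since JU ⟂ UZ (tangency), |JZ| = √(10.3² + 35.8²) = 37.252 regardless of where U sits on A1. So Z lies on both circle(V, 62.8) and circle(J, 37.252); the below-VT intersection is Z = (-43.055, -45.718). U is the foot of the tangent from Z: U = (-63.128, -16.075).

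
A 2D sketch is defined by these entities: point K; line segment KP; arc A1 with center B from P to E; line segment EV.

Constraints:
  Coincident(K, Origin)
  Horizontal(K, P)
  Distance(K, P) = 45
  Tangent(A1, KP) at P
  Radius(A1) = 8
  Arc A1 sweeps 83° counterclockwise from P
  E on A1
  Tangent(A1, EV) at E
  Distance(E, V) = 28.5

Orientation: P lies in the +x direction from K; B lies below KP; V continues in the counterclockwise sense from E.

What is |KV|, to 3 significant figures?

48.7

K is at the origin; K and P share the same y with |KP| = 45.0 and P on the +x side, so P = (45.0, 0.00). Tangency of A1 to KP means the radius BP is perpendicular to KP, so B = P + (0, -8) = (45.0, -8.00). On A1, P sits at bearing 90° from B; an 83° counterclockwise sweep puts E at bearing 173°, so E = B + 8.0·(cos 173°, sin 173°) = (37.1, -7.03). The tangent condition forces BE to be normal to EV, so EV runs along (−sin 173°, cos 173°); with |EV| = 28.5, V = (33.6, -35.3). Then |KV| = |V − K| = 48.7.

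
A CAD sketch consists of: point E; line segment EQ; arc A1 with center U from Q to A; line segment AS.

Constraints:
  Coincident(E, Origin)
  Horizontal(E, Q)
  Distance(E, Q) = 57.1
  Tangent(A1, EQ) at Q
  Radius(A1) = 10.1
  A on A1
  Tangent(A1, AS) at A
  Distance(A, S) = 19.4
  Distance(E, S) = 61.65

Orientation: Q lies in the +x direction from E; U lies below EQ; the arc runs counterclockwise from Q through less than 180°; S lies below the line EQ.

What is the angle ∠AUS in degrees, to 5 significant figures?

62.498°

E is at the origin; EQ is horizontal with |EQ| = 57.1 and Q on the +x side, so Q = (57.100, 0.0000). The tangent condition forces UQ to be normal to EQ, so U = Q + (0, -10.1) = (57.100, -10.100). Since UA ⟂ AS (tangency), |US| = √(10.1² + 19.4²) = 21.872 regardless of where A sits on A1. So S lies on both circle(E, 61.65) and circle(U, 21.872); the below-EQ intersection is S = (52.951, -31.574). A is the foot of the tangent from S: A = (47.419, -12.980).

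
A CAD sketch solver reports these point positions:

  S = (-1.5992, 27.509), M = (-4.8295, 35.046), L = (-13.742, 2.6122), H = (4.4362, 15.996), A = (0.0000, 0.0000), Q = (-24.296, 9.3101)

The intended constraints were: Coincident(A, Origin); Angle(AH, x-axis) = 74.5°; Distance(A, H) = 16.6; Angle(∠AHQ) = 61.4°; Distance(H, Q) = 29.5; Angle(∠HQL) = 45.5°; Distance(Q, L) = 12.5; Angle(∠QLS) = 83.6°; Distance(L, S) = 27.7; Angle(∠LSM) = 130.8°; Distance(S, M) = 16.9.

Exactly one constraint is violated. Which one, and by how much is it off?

Distance(S, M) = 16.9 — off by 8.70.

A = (0.00, 0.00) ✓; AH at 74.50° ✓; |AH| = 16.60 ✓; ∠AHQ = 61.40° ✓; |HQ| = 29.50 ✓; ∠HQL = 45.50° ✓; |QL| = 12.50 ✓; ∠QLS = 83.60° ✓; |LS| = 27.70 ✓; ∠LSM = 130.8° ✓; |SM| = 8.200 ✗.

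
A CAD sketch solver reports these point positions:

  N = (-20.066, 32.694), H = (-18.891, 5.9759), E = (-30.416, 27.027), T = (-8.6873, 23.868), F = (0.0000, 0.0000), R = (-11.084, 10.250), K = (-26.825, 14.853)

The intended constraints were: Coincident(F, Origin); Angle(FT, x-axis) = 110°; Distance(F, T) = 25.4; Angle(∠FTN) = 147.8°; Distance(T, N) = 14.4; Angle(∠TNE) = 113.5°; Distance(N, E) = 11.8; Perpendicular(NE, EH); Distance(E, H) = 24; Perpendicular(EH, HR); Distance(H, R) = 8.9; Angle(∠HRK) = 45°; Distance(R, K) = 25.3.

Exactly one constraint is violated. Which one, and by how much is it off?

Distance(R, K) = 25.3 — off by 8.90.

F = (0.00, 0.00) ✓; FT at 110.0° ✓; |FT| = 25.40 ✓; ∠FTN = 147.8° ✓; |TN| = 14.40 ✓; ∠TNE = 113.5° ✓; |NE| = 11.80 ✓; ∠(NE, EH) = 90.00° ✓; |EH| = 24.00 ✓; ∠(EH, HR) = 90.00° ✓; |HR| = 8.900 ✓; ∠HRK = 45.00° ✓; |RK| = 16.40 ✗.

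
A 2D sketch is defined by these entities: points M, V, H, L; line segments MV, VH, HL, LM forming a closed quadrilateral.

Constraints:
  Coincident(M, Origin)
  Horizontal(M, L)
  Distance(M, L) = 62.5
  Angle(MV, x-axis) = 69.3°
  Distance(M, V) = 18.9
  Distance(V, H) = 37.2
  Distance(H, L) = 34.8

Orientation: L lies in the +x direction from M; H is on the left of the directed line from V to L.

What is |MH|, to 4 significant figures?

50.94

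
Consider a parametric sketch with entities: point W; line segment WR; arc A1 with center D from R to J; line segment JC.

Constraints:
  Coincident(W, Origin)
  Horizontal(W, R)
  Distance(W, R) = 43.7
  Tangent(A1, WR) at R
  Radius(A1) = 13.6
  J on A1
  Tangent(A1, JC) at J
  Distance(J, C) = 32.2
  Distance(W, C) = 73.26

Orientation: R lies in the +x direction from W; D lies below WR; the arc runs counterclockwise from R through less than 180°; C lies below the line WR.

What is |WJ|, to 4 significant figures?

41.35

Checks: W = (0.00, 0.00) ✓; |DJ| = 13.60 ✓; ∠(DJ, JC) = 90.00° ✓; |JC| = 32.20 ✓; |WC| = 73.26 ✓.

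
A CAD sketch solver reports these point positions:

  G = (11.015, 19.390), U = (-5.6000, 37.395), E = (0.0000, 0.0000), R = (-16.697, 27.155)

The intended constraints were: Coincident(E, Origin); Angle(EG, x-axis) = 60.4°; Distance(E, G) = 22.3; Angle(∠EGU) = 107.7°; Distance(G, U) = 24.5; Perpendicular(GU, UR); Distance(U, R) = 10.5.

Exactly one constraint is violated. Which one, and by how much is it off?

Distance(U, R) = 10.5 — off by 4.60.

E = (0.00, 0.00) ✓; EG at 60.40° ✓; |EG| = 22.30 ✓; ∠EGU = 107.7° ✓; |GU| = 24.50 ✓; ∠(GU, UR) = 90.00° ✓; |UR| = 15.10 ✗.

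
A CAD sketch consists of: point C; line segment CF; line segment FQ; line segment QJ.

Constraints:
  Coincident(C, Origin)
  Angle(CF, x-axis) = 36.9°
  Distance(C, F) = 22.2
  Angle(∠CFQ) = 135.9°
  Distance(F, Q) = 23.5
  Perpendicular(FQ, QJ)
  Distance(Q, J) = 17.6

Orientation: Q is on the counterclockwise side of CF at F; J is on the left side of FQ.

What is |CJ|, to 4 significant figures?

39.50

∠CFQ = 135.9°, so FQ runs at 36.9° + (180° − 135.9°) = 81.00° from the x-axis; with |FQ| = 23.5, Q = F + 23.5·(cos 81.00°, sin 81.00°) = (21.43, 36.54). FQ ⟂ QJ; with |QJ| = 17.6 on the left of FQ, J = Q + 17.6·(-0.9877, 0.1564) = (4.046, 39.29). Then |CJ| = |J − C| = 39.50.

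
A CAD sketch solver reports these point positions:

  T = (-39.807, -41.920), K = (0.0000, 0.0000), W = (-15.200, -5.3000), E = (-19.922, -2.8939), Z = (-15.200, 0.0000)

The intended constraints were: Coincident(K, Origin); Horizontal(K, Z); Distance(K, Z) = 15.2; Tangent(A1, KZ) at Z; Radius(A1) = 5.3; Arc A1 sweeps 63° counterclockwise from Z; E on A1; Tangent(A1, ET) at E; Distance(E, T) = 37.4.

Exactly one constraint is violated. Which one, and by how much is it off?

Distance(E, T) = 37.4 — off by 6.40.

K = (0.00, 0.00) ✓; K.y = 0.00, Z.y = 0.00 ✓; |KZ| = 15.20 ✓; ∠(WZ, ZK) = 90.00° ✓; |WZ| = 5.300 ✓; bearing(W→E) − bearing(W→Z) = 63.00° ✓; |WE| = 5.300 ✓; ∠(WE, ET) = 90.00° ✓; |ET| = 43.80 ✗.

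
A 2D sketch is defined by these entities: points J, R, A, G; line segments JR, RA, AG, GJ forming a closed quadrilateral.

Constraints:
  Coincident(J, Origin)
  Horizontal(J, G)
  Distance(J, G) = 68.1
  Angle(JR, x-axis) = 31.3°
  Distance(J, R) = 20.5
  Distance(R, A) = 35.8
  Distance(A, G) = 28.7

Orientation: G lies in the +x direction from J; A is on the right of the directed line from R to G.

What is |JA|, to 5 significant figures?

45.506

J is at the origin; J and G share the same y with |JG| = 68.1 and G in +x, so G = (68.1, 0). JR runs at 31.3° with |JR| = 20.5, so R = (17.516, 10.650). A is determined by |RA| = 35.8 and |AG| = 28.7 together: it lies at the intersection of circle(R, 35.8) and circle(G, 28.7). With |RG| = 51.693, the foot of the radical line on RG is 30.276 from R and the perpendicular offset is √(35.8² − 30.276²) = 19.105. Taking the right-of-RG solution: A = (43.206, -14.283).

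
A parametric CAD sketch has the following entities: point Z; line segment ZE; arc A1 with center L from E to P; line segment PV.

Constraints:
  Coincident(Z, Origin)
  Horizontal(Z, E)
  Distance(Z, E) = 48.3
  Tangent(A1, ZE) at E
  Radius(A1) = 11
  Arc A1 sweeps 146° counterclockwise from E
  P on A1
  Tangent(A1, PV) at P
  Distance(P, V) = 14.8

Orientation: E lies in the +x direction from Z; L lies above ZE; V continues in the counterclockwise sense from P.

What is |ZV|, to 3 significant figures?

50.8

On A1, E sits at bearing -90° from L; a 146° counterclockwise sweep puts P at bearing 56°, so P = L + 11.0·(cos 56°, sin 56°) = (54.5, 20.1). The tangent condition forces LP to be normal to PV, so PV runs along (−sin 56°, cos 56°); with |PV| = 14.8, V = (42.2, 28.4). Then |ZV| = |V − Z| = 50.8.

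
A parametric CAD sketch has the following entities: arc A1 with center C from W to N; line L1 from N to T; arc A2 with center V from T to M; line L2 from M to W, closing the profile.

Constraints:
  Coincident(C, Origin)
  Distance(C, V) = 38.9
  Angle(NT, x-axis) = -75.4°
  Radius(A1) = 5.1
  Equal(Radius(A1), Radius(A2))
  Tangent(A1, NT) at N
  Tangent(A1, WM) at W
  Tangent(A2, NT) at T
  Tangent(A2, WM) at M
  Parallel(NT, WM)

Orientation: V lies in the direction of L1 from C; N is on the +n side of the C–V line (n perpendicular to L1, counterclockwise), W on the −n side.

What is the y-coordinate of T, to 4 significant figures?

-36.36

Tangency of A1 to both parallel lines with radius 5.1 puts N and W at C ± 5.1·n: N = (4.935, 1.286), W = (-4.935, -1.286). Equal radii place T and M the same way about V: T = V + 5.1·n = (14.74, -36.36), M = V − 5.1·n = (4.870, -38.93). So T.y = -36.36.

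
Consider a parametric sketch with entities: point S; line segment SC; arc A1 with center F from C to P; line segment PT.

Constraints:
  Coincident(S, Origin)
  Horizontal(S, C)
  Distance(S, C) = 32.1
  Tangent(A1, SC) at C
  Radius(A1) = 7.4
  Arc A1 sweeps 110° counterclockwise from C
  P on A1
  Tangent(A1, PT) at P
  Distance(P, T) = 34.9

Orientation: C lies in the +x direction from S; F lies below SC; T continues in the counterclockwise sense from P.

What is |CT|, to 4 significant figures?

43.02

On A1, C sits at bearing 90° from F; a 110° counterclockwise sweep puts P at bearing 200°, so P = F + 7.4·(cos 200°, sin 200°) = (25.15, -9.931). Since A1 is tangent to PT there, FP ⟂ PT, so PT runs along (−sin 200°, cos 200°); with |PT| = 34.9, T = (37.08, -42.73). Then |CT| = |T − C| = 43.02.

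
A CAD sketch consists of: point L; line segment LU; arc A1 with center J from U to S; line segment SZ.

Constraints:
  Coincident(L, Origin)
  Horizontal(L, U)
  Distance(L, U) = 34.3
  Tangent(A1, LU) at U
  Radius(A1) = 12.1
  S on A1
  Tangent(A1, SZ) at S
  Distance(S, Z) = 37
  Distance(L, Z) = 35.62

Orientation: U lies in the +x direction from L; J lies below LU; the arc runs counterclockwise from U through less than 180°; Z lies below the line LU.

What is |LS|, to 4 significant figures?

24.93

Checks: |JS| = 12.10 ✓; ∠(JS, SZ) = 90.00° ✓; |SZ| = 37.00 ✓; |LZ| = 35.62 ✓.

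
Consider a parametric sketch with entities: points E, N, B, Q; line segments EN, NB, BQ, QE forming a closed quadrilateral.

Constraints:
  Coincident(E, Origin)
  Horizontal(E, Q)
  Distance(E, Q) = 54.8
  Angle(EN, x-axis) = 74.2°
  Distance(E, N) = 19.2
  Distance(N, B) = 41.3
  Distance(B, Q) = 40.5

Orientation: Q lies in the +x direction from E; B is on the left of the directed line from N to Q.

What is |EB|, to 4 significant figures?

56.43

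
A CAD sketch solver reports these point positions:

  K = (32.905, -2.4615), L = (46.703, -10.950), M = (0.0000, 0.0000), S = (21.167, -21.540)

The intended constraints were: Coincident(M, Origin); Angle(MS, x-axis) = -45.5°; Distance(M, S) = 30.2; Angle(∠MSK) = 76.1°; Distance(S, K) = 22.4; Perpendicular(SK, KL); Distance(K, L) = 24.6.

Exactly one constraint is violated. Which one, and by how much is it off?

Distance(K, L) = 24.6 — off by 8.40.

M = (0.00, 0.00) ✓; MS at -45.50° ✓; |MS| = 30.20 ✓; ∠MSK = 76.10° ✓; |SK| = 22.40 ✓; ∠(SK, KL) = 90.00° ✓; |KL| = 16.20 ✗.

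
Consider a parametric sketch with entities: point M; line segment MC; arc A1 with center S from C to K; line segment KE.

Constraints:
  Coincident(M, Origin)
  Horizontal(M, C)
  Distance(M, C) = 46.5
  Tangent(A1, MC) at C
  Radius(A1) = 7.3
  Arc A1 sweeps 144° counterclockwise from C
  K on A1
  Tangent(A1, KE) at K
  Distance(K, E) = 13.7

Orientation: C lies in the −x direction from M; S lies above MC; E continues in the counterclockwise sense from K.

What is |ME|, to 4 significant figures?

57.38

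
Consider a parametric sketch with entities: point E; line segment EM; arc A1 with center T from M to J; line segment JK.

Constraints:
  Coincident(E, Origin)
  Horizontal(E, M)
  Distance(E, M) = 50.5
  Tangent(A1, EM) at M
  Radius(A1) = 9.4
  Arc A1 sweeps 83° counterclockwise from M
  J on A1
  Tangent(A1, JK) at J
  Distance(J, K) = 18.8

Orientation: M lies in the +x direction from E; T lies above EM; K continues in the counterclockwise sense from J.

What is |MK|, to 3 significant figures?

29.3

On A1, M sits at bearing -90° from T; an 83° counterclockwise sweep puts J at bearing -7°, so J = T + 9.4·(cos -7°, sin -7°) = (59.8, 8.25). The tangent condition forces TJ to be normal to JK, so JK runs along (−sin -7°, cos -7°); with |JK| = 18.8, K = (62.1, 26.9). Then |MK| = |K − M| = 29.3.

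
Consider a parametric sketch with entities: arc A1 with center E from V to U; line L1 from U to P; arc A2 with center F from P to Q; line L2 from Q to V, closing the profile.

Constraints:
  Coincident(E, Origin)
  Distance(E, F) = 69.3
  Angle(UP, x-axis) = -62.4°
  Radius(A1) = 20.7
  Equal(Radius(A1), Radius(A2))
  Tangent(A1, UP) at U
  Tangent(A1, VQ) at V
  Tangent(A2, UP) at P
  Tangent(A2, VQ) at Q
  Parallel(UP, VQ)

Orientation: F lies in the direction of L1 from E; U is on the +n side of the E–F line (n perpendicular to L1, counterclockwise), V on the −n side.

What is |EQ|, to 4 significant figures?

72.33

The slot axis is L1's direction at -62.4°, so u = (cos -62.4°, sin -62.4°) = (0.4633, -0.8862) and n = (−sin -62.4°, cos -62.4°) = (0.8862, 0.4633). E is at the origin and F lies 69.3 along u from E, so F = 69.3·u = (32.11, -61.41). Tangency of A1 to both parallel lines with radius 20.7 puts U and V at E ± 20.7·n: U = (18.34, 9.590), V = (-18.34, -9.590). Equal radii place P and Q the same way about F: P = F + 20.7·n = (50.45, -51.82), Q = F − 20.7·n = (13.76, -71.00). Then |EQ| = |Q − E| = 72.33.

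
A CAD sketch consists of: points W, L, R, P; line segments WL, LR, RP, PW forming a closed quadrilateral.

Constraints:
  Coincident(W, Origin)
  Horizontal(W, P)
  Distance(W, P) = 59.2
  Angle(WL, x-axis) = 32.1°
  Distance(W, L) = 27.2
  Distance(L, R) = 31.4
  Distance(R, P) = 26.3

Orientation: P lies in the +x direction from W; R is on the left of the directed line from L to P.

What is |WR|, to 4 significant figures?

58.30

W is at the origin; W and P share the same y with |WP| = 59.2 and P in +x, so P = (59.2, 0). WL runs at 32.1° with |WL| = 27.2, so L = (23.04, 14.45). R is determined by |LR| = 31.4 and |RP| = 26.3 together: it lies at the intersection of circle(L, 31.4) and circle(P, 26.3). With |LP| = 38.94, the foot of the radical line on LP is 23.25 from L and the perpendicular offset is √(31.4² − 23.25²) = 21.11. Taking the left-of-LP solution: R = (52.46, 25.42).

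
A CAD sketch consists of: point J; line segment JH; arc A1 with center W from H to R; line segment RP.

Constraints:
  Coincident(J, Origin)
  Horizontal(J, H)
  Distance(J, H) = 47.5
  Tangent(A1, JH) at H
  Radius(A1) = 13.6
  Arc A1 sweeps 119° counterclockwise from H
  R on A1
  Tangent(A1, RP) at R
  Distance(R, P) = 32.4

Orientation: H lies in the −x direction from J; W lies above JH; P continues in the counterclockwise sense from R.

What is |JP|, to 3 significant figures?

70.6

On A1, H sits at bearing -90° from W; a 119° counterclockwise sweep puts R at bearing 29°, so R = W + 13.6·(cos 29°, sin 29°) = (-35.6, 20.2). Tangency of A1 to RP means the radius WR is perpendicular to RP, so RP runs along (−sin 29°, cos 29°); with |RP| = 32.4, P = (-51.3, 48.5). Then |JP| = |P − J| = 70.6.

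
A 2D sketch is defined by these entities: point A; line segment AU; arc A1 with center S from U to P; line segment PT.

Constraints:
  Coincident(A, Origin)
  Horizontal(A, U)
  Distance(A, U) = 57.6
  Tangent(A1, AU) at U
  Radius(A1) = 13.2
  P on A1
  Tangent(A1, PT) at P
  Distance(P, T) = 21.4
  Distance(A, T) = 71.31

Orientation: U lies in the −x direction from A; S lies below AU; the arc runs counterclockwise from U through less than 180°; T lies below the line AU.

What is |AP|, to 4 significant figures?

72.02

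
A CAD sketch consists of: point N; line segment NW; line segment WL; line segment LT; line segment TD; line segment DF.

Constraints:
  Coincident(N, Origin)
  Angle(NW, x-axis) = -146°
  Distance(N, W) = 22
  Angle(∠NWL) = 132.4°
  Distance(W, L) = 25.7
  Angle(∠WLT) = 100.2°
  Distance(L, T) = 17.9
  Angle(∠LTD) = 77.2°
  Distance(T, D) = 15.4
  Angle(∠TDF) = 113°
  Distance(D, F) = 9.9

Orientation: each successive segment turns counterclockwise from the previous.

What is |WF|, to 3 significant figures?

12.6

N is at the origin; NW runs at -146.0° with length 22.0, so W = (-18.2, -12.3). ∠NWL = 132.4° gives WL at -98.4° from the x-axis; with |WL| = 25.7, L = (-22.0, -37.7). ∠WLT = 100.2° gives LT at -18.6° from the x-axis; with |LT| = 17.9, T = (-5.03, -43.4). ∠LTD = 77.2° gives TD at 84.2° from the x-axis; with |TD| = 15.4, D = (-3.47, -28.1). ∠TDF = 113.0° gives DF at 151° from the x-axis; with |DF| = 9.9, F = (-12.1, -23.3). Then |WF| = |F − W| = 12.6.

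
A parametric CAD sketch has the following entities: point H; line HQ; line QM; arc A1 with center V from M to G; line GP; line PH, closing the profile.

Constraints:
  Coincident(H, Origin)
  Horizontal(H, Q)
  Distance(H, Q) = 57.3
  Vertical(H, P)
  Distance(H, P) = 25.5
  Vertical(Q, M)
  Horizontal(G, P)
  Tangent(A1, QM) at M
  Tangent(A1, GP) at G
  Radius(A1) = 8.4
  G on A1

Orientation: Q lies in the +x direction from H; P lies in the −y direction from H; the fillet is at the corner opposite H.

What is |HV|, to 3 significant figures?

51.8

H and P share the same x with |HP| = 25.5 and P on the −y side, so P = (0.00, -25.5). The virtual corner opposite H is at (57.3, -25.5). A1 meets QM tangentially, so VM is at right angles to QM and since A1 is tangent to GP there, VG ⟂ GP, with radius 8.4, so the center V sits 8.4 in from both sides at V = (48.9, -17.1). Then |HV| = |V − H| = 51.8.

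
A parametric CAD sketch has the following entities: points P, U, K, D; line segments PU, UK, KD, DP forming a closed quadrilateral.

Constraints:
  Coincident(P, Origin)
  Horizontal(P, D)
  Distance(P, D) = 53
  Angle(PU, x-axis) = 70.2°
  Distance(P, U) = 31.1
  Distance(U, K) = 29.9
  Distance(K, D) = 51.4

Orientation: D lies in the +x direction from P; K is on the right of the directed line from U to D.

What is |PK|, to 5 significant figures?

1.7617

P is at the origin; PD is horizontal with |PD| = 53.0 and D in +x, so D = (53.0, 0). PU runs at 70.2° with |PU| = 31.1, so U = (10.535, 29.261). K is determined by |UK| = 29.9 and |KD| = 51.4 together: it lies at the intersection of circle(U, 29.9) and circle(D, 51.4). With |UD| = 51.571, the foot of the radical line on UD is 8.8381 from U and the perpendicular offset is √(29.9² − 8.8381²) = 28.564. Taking the right-of-UD solution: K = (1.6051, 0.72594).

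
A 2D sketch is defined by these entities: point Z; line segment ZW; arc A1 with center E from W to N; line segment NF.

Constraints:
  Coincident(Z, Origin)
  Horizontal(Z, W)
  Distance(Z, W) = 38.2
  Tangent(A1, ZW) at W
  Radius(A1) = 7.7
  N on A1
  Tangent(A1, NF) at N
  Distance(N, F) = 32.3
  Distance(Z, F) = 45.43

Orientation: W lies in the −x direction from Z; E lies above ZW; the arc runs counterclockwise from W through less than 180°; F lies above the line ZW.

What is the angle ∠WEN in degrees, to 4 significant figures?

79.58°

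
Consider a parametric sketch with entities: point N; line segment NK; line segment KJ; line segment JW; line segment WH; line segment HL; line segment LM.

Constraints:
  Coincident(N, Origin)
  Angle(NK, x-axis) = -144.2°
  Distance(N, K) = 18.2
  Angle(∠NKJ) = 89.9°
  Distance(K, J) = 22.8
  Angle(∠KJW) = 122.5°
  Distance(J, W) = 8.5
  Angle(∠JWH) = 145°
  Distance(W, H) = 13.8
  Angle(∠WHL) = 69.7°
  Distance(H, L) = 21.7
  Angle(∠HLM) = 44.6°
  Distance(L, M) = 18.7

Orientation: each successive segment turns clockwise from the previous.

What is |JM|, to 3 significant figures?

5.76

N is at the origin; NK runs at -144.2° with length 18.2, so K = (-14.8, -10.6). ∠NKJ = 89.9° gives KJ at 126° from the x-axis; with |KJ| = 22.8, J = (-28.1, 7.87). ∠KJW = 122.5° gives JW at 68.2° from the x-axis; with |JW| = 8.5, W = (-24.9, 15.8). ∠JWH = 145.0° gives WH at 33.2° from the x-axis; with |WH| = 13.8, H = (-13.4, 23.3). ∠WHL = 69.7° gives HL at -77.1° from the x-axis; with |HL| = 21.7, L = (-8.52, 2.17). ∠HLM = 44.6° gives LM at 148° from the x-axis; with |LM| = 18.7, M = (-24.3, 12.2). Then |JM| = |M − J| = 5.76.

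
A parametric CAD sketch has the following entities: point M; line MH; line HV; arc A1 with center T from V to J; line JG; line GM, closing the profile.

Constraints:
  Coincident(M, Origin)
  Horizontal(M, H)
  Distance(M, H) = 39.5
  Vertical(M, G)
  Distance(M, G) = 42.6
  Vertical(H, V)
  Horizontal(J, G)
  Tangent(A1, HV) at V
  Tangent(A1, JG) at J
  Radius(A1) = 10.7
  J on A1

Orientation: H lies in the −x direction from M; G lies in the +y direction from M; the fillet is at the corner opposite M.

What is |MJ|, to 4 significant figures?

51.42

M is at the origin; MH is horizontal with |MH| = 39.5 and H on the −x side, so H = (-39.50, 0.000). MG is vertical with |MG| = 42.6 and G on the +y side, so G = (0.000, 42.60). The virtual corner opposite M is at (-39.50, 42.60). Tangency of A1 to HV means the radius TV is perpendicular to HV and since A1 is tangent to JG there, TJ ⟂ JG, with radius 10.7, so the center T sits 10.7 in from both sides at T = (-28.80, 31.90). That places the tangent points at V = (-39.50, 31.90) on HV and J = (-28.80, 42.60) on JG. Then |MJ| = |J − M| = 51.42.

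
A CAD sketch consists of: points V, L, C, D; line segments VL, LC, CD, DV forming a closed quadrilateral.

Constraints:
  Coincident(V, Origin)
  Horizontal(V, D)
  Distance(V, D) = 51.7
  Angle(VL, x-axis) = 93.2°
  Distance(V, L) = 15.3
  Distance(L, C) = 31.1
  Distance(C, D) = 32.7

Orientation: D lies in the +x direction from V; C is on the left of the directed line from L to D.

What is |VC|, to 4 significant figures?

37.49

V is at the origin; VD is horizontal with |VD| = 51.7 and D in +x, so D = (51.7, 0). VL runs at 93.2° with |VL| = 15.3, so L = (-0.8541, 15.28). C is determined by |LC| = 31.1 and |CD| = 32.7 together: it lies at the intersection of circle(L, 31.1) and circle(D, 32.7). With |LD| = 54.73, the foot of the radical line on LD is 26.43 from L and the perpendicular offset is √(31.1² − 26.43²) = 16.39. Taking the left-of-LD solution: C = (29.10, 23.63).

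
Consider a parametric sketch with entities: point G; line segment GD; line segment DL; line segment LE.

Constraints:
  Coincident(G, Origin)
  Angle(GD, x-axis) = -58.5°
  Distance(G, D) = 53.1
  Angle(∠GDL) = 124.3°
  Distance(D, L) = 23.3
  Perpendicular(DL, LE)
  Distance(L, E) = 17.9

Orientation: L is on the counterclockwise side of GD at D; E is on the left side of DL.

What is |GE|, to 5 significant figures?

59.219

G is at the origin; GD runs at -58.5° with length 53.1, so D = 53.1·(cos -58.5°, sin -58.5°) = (27.745, -45.275). ∠GDL = 124.3°, so DL runs at -58.5° + (180° − 124.3°) = -2.8000° from the x-axis; with |DL| = 23.3, L = D + 23.3·(cos -2.8000°, sin -2.8000°) = (51.017, -46.413). DL ⟂ LE; with |LE| = 17.9 on the left of DL, E = L + 17.9·(0.048850, 0.99881) = (51.891, -28.535). Then |GE| = |E − G| = 59.219.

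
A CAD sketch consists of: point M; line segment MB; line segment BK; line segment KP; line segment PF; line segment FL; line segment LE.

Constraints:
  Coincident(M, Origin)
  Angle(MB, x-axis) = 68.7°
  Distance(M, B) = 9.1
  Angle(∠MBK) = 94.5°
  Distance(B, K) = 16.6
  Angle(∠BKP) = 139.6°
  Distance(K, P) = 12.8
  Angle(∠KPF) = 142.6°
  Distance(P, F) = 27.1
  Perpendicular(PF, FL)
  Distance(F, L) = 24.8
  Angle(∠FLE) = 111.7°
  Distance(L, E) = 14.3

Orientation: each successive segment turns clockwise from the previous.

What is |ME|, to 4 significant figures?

19.09

The perpendicularity gives FL at right angles to PF, so FL runs at 175.4°; with |FL| = 24.8, L = (-0.7626, -32.10). ∠FLE = 111.7° gives LE at 107.1° from the x-axis; with |LE| = 14.3, E = (-4.967, -18.43). Then |ME| = |E − M| = 19.09.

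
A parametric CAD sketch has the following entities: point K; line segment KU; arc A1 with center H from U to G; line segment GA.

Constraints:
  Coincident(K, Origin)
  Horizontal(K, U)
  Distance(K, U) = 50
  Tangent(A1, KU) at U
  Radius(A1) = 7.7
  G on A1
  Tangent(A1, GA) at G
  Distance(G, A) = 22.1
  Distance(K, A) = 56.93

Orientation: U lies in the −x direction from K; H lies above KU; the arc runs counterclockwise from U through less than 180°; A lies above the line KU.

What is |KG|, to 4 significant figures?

43.57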